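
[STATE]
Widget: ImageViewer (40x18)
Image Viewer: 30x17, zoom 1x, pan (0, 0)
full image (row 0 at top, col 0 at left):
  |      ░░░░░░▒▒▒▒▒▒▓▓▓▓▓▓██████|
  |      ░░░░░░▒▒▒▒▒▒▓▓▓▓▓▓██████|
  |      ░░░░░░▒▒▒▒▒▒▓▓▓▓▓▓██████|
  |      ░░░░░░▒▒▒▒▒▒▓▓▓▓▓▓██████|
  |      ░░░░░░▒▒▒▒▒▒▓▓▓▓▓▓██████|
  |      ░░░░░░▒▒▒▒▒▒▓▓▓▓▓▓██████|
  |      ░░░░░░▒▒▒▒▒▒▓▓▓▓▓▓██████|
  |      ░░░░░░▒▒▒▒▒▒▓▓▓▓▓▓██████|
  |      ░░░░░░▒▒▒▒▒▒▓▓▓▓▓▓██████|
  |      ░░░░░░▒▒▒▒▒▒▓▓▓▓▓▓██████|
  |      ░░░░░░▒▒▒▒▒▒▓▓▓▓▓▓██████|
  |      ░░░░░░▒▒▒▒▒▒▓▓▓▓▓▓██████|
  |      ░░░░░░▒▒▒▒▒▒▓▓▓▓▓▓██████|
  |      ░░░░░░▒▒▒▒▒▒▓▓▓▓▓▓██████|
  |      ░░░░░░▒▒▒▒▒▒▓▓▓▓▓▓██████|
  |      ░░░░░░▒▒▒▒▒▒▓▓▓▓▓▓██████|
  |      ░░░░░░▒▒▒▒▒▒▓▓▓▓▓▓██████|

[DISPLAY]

      ░░░░░░▒▒▒▒▒▒▓▓▓▓▓▓██████          
      ░░░░░░▒▒▒▒▒▒▓▓▓▓▓▓██████          
      ░░░░░░▒▒▒▒▒▒▓▓▓▓▓▓██████          
      ░░░░░░▒▒▒▒▒▒▓▓▓▓▓▓██████          
      ░░░░░░▒▒▒▒▒▒▓▓▓▓▓▓██████          
      ░░░░░░▒▒▒▒▒▒▓▓▓▓▓▓██████          
      ░░░░░░▒▒▒▒▒▒▓▓▓▓▓▓██████          
      ░░░░░░▒▒▒▒▒▒▓▓▓▓▓▓██████          
      ░░░░░░▒▒▒▒▒▒▓▓▓▓▓▓██████          
      ░░░░░░▒▒▒▒▒▒▓▓▓▓▓▓██████          
      ░░░░░░▒▒▒▒▒▒▓▓▓▓▓▓██████          
      ░░░░░░▒▒▒▒▒▒▓▓▓▓▓▓██████          
      ░░░░░░▒▒▒▒▒▒▓▓▓▓▓▓██████          
      ░░░░░░▒▒▒▒▒▒▓▓▓▓▓▓██████          
      ░░░░░░▒▒▒▒▒▒▓▓▓▓▓▓██████          
      ░░░░░░▒▒▒▒▒▒▓▓▓▓▓▓██████          
      ░░░░░░▒▒▒▒▒▒▓▓▓▓▓▓██████          
                                        


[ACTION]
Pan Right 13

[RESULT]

▒▒▒▒▒▓▓▓▓▓▓██████                       
▒▒▒▒▒▓▓▓▓▓▓██████                       
▒▒▒▒▒▓▓▓▓▓▓██████                       
▒▒▒▒▒▓▓▓▓▓▓██████                       
▒▒▒▒▒▓▓▓▓▓▓██████                       
▒▒▒▒▒▓▓▓▓▓▓██████                       
▒▒▒▒▒▓▓▓▓▓▓██████                       
▒▒▒▒▒▓▓▓▓▓▓██████                       
▒▒▒▒▒▓▓▓▓▓▓██████                       
▒▒▒▒▒▓▓▓▓▓▓██████                       
▒▒▒▒▒▓▓▓▓▓▓██████                       
▒▒▒▒▒▓▓▓▓▓▓██████                       
▒▒▒▒▒▓▓▓▓▓▓██████                       
▒▒▒▒▒▓▓▓▓▓▓██████                       
▒▒▒▒▒▓▓▓▓▓▓██████                       
▒▒▒▒▒▓▓▓▓▓▓██████                       
▒▒▒▒▒▓▓▓▓▓▓██████                       
                                        


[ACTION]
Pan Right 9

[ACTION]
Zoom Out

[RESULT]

▓▓██████                                
▓▓██████                                
▓▓██████                                
▓▓██████                                
▓▓██████                                
▓▓██████                                
▓▓██████                                
▓▓██████                                
▓▓██████                                
▓▓██████                                
▓▓██████                                
▓▓██████                                
▓▓██████                                
▓▓██████                                
▓▓██████                                
▓▓██████                                
▓▓██████                                
                                        


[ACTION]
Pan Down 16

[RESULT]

▓▓██████                                
                                        
                                        
                                        
                                        
                                        
                                        
                                        
                                        
                                        
                                        
                                        
                                        
                                        
                                        
                                        
                                        
                                        


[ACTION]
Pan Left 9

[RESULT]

▒▒▒▒▒▓▓▓▓▓▓██████                       
                                        
                                        
                                        
                                        
                                        
                                        
                                        
                                        
                                        
                                        
                                        
                                        
                                        
                                        
                                        
                                        
                                        


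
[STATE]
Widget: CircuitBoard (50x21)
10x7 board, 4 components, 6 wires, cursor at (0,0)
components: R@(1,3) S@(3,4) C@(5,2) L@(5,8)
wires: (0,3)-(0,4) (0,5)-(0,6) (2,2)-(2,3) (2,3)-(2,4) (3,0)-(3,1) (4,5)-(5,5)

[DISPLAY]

   0 1 2 3 4 5 6 7 8 9                            
0  [.]          · ─ ·   · ─ ·                     
                                                  
1               R                                 
                                                  
2           · ─ · ─ ·                             
                                                  
3   · ─ ·           S                             
                                                  
4                       ·                         
                        │                         
5           C           ·           L             
                                                  
6                                                 
Cursor: (0,0)                                     
                                                  
                                                  
                                                  
                                                  
                                                  
                                                  


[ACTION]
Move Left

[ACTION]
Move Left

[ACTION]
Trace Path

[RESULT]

   0 1 2 3 4 5 6 7 8 9                            
0  [.]          · ─ ·   · ─ ·                     
                                                  
1               R                                 
                                                  
2           · ─ · ─ ·                             
                                                  
3   · ─ ·           S                             
                                                  
4                       ·                         
                        │                         
5           C           ·           L             
                                                  
6                                                 
Cursor: (0,0)  Trace: No connections              
                                                  
                                                  
                                                  
                                                  
                                                  
                                                  


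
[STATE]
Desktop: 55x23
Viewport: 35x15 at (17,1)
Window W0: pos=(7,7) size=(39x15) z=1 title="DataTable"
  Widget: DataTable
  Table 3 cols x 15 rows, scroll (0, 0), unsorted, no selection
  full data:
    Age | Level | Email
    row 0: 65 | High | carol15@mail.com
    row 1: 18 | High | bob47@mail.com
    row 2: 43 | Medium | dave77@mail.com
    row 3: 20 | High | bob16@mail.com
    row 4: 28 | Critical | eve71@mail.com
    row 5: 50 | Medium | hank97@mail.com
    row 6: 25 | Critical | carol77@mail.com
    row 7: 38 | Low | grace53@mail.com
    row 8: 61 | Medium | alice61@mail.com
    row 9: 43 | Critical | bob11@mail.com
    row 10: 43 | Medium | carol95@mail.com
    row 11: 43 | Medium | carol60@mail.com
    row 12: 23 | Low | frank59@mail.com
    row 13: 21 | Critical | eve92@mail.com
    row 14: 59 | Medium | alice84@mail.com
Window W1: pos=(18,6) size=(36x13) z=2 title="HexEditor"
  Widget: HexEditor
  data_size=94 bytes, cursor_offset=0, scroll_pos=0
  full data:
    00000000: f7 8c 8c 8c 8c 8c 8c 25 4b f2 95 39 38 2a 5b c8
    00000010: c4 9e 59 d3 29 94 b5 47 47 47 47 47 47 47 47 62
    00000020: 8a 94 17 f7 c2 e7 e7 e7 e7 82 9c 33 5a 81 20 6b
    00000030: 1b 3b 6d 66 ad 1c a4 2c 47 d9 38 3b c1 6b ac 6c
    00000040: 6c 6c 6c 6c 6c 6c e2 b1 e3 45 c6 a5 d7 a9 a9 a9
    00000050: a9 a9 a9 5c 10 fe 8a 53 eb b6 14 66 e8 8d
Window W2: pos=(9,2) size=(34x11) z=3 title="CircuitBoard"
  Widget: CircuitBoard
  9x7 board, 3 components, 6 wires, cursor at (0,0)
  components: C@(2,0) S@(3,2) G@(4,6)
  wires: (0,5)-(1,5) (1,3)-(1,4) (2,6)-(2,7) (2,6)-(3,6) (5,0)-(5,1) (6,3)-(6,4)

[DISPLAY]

                                   
━━━━━━━━━━━━━━━━━━━━━━━━━┓         
tBoard                   ┃         
─────────────────────────┨         
2 3 4 5 6 7 8            ┃         
                 ·       ┃━━━━━━━━━
                 │       ┃         
         · ─ ·   ·       ┃─────────
                         ┃ 8c 8c 25
                     · ─ ┃ 94 b5 47
                     │   ┃ e7 e7 e7
━━━━━━━━━━━━━━━━━━━━━━━━━┛ 1c a4 2c
 ┃00000040  6c 6c 6c 6c 6c 6c e2 b1
m┃00000050  a9 a9 a9 5c 10 fe 8a 53
 ┃                                 


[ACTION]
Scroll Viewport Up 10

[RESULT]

                                   
                                   
━━━━━━━━━━━━━━━━━━━━━━━━━┓         
tBoard                   ┃         
─────────────────────────┨         
2 3 4 5 6 7 8            ┃         
                 ·       ┃━━━━━━━━━
                 │       ┃         
         · ─ ·   ·       ┃─────────
                         ┃ 8c 8c 25
                     · ─ ┃ 94 b5 47
                     │   ┃ e7 e7 e7
━━━━━━━━━━━━━━━━━━━━━━━━━┛ 1c a4 2c
 ┃00000040  6c 6c 6c 6c 6c 6c e2 b1
m┃00000050  a9 a9 a9 5c 10 fe 8a 53


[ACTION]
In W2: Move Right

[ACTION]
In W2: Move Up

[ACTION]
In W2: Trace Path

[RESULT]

                                   
                                   
━━━━━━━━━━━━━━━━━━━━━━━━━┓         
tBoard                   ┃         
─────────────────────────┨         
2 3 4 5 6 7 8            ┃         
[.]              ·       ┃━━━━━━━━━
                 │       ┃         
         · ─ ·   ·       ┃─────────
                         ┃ 8c 8c 25
                     · ─ ┃ 94 b5 47
                     │   ┃ e7 e7 e7
━━━━━━━━━━━━━━━━━━━━━━━━━┛ 1c a4 2c
 ┃00000040  6c 6c 6c 6c 6c 6c e2 b1
m┃00000050  a9 a9 a9 5c 10 fe 8a 53


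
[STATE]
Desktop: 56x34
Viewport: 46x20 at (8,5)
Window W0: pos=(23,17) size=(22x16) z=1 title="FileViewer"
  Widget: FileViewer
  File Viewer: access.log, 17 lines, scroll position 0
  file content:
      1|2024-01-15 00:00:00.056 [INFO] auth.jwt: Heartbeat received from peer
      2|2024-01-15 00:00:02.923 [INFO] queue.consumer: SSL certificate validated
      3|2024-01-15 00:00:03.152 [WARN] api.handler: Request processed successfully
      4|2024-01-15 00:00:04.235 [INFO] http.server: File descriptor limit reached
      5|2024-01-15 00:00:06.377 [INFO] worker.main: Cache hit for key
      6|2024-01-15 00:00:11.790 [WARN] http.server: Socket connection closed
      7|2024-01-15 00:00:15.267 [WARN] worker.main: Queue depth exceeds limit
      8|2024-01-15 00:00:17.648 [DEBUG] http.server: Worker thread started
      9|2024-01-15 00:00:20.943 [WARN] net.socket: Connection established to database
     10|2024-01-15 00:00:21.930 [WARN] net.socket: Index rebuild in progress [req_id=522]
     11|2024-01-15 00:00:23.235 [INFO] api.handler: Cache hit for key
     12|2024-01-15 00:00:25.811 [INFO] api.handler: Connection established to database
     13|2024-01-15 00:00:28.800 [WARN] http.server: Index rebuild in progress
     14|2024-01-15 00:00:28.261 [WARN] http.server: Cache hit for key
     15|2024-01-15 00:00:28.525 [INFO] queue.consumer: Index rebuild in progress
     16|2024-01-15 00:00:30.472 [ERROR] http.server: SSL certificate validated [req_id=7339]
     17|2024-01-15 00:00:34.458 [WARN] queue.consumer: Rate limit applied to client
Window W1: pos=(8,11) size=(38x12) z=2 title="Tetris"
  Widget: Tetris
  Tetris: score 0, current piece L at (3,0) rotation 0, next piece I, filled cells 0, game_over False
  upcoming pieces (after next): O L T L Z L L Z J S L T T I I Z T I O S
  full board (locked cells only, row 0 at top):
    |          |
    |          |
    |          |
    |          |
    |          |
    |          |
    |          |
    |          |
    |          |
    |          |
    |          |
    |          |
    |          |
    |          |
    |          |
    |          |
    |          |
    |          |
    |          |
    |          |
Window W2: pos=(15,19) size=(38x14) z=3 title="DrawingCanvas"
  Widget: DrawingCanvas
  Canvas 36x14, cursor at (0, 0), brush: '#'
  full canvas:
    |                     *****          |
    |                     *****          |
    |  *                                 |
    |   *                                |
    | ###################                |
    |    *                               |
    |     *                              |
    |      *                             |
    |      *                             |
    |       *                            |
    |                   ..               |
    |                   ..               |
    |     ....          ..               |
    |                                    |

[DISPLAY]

                                              
                                              
                                              
                                              
                                              
                                              
┏━━━━━━━━━━━━━━━━━━━━━━━━━━━━━━━━━━━━┓        
┃ Tetris                             ┃        
┠────────────────────────────────────┨        
┃          │Next:                    ┃        
┃          │████                     ┃        
┃          │                         ┃        
┃          │                         ┃        
┃          │                         ┃        
┃      ┏━━━━━━━━━━━━━━━━━━━━━━━━━━━━━━━━━━━━┓ 
┃      ┃ DrawingCanvas                      ┃ 
┃      ┠────────────────────────────────────┨ 
┗━━━━━━┃+                    *****          ┃ 
       ┃                     *****          ┃ 
       ┃  *                                 ┃ 


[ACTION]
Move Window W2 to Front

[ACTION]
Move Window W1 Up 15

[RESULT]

┃          │                         ┃        
┃          │                         ┃        
┃          │                         ┃        
┃          │                         ┃        
┃          │Score:                   ┃        
┃          │0                        ┃        
┗━━━━━━━━━━━━━━━━━━━━━━━━━━━━━━━━━━━━┛        
                                              
                                              
                                              
                                              
                                              
               ┏━━━━━━━━━━━━━━━━━━━━┓         
               ┃ FileViewer         ┃         
       ┏━━━━━━━━━━━━━━━━━━━━━━━━━━━━━━━━━━━━┓ 
       ┃ DrawingCanvas                      ┃ 
       ┠────────────────────────────────────┨ 
       ┃+                    *****          ┃ 
       ┃                     *****          ┃ 
       ┃  *                                 ┃ 


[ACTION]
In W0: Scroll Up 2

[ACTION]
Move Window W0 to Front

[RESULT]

┃          │                         ┃        
┃          │                         ┃        
┃          │                         ┃        
┃          │                         ┃        
┃          │Score:                   ┃        
┃          │0                        ┃        
┗━━━━━━━━━━━━━━━━━━━━━━━━━━━━━━━━━━━━┛        
                                              
                                              
                                              
                                              
                                              
               ┏━━━━━━━━━━━━━━━━━━━━┓         
               ┃ FileViewer         ┃         
       ┏━━━━━━━┠────────────────────┨━━━━━━━┓ 
       ┃ Drawin┃2024-01-15 00:00:00▲┃       ┃ 
       ┠───────┃2024-01-15 00:00:02█┃───────┨ 
       ┃+      ┃2024-01-15 00:00:03░┃       ┃ 
       ┃       ┃2024-01-15 00:00:04░┃       ┃ 
       ┃  *    ┃2024-01-15 00:00:06░┃       ┃ 


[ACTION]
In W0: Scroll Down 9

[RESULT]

┃          │                         ┃        
┃          │                         ┃        
┃          │                         ┃        
┃          │                         ┃        
┃          │Score:                   ┃        
┃          │0                        ┃        
┗━━━━━━━━━━━━━━━━━━━━━━━━━━━━━━━━━━━━┛        
                                              
                                              
                                              
                                              
                                              
               ┏━━━━━━━━━━━━━━━━━━━━┓         
               ┃ FileViewer         ┃         
       ┏━━━━━━━┠────────────────────┨━━━━━━━┓ 
       ┃ Drawin┃2024-01-15 00:00:11▲┃       ┃ 
       ┠───────┃2024-01-15 00:00:15░┃───────┨ 
       ┃+      ┃2024-01-15 00:00:17░┃       ┃ 
       ┃       ┃2024-01-15 00:00:20░┃       ┃ 
       ┃  *    ┃2024-01-15 00:00:21░┃       ┃ 


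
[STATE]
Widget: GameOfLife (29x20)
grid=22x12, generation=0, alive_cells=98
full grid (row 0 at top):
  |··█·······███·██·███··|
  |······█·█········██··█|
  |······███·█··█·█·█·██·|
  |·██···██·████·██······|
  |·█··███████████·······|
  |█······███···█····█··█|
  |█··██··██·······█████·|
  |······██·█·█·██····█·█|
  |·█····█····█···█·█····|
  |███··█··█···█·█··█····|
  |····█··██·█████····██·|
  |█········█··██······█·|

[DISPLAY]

Gen: 0                       
··█·······███·██·███··       
······█·█········██··█       
······███·█··█·█·█·██·       
·██···██·████·██······       
·█··███████████·······       
█······███···█····█··█       
█··██··██·······█████·       
······██·█·█·██····█·█       
·█····█····█···█·█····       
███··█··█···█·█··█····       
····█··██·█████····██·       
█········█··██······█·       
                             
                             
                             
                             
                             
                             
                             


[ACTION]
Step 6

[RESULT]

Gen: 6                       
···········██·········       
·············█·██·····       
··········██·█········       
··········██·█·██·····       
············███····█··       
······███·········█·█·       
····██·██············█       
··█··█···█·█·█····█·█·       
·█···█····██··█·······       
··████·····█··········       
···█████·····███···█··       
······██······██···█··       
                             
                             
                             
                             
                             
                             
                             


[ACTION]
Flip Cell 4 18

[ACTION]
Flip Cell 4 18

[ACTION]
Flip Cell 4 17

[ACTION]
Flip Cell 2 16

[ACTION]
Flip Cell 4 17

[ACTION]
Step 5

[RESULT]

Gen: 11                      
······················       
········███·····██····       
············█·········       
·······█···█··██······       
········█···█··█····█·       
········█···█·██·····█       
·····█··█··········█·█       
···██······█·██·····█·       
····██··█··█···█······       
········█··█··█·······       
··········████········       
···········█··········       
                             
                             
                             
                             
                             
                             
                             


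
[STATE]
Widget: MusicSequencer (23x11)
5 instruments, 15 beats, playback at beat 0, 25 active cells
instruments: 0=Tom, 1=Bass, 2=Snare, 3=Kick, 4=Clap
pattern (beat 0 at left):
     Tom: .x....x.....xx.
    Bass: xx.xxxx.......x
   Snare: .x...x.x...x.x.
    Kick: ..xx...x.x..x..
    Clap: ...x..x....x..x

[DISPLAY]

      ▼12345678901234  
   Tom·█····█·····██·  
  Bass██·████·······█  
 Snare·█···█·█···█·█·  
  Kick··██···█·█··█··  
  Clap···█··█····█··█  
                       
                       
                       
                       
                       


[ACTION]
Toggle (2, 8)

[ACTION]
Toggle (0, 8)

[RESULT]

      ▼12345678901234  
   Tom·█····█·█···██·  
  Bass██·████·······█  
 Snare·█···█·██··█·█·  
  Kick··██···█·█··█··  
  Clap···█··█····█··█  
                       
                       
                       
                       
                       


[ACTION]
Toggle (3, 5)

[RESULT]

      ▼12345678901234  
   Tom·█····█·█···██·  
  Bass██·████·······█  
 Snare·█···█·██··█·█·  
  Kick··██·█·█·█··█··  
  Clap···█··█····█··█  
                       
                       
                       
                       
                       


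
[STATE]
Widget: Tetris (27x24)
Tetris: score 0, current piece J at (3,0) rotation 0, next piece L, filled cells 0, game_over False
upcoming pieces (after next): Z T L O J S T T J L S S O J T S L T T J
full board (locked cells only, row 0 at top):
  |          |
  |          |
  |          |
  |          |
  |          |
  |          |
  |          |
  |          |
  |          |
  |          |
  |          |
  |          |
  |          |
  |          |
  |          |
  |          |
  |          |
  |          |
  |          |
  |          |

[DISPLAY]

   █      │Next:           
   ███    │  ▒             
          │▒▒▒             
          │                
          │                
          │                
          │Score:          
          │0               
          │                
          │                
          │                
          │                
          │                
          │                
          │                
          │                
          │                
          │                
          │                
          │                
          │                
          │                
          │                
          │                


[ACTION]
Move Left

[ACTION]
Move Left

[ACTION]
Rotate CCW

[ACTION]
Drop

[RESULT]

          │Next:           
  █       │  ▒             
  █       │▒▒▒             
 ██       │                
          │                
          │                
          │Score:          
          │0               
          │                
          │                
          │                
          │                
          │                
          │                
          │                
          │                
          │                
          │                
          │                
          │                
          │                
          │                
          │                
          │                


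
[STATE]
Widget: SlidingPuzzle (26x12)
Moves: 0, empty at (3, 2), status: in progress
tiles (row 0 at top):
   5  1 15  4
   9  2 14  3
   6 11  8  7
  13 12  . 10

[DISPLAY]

┌────┬────┬────┬────┐     
│  5 │  1 │ 15 │  4 │     
├────┼────┼────┼────┤     
│  9 │  2 │ 14 │  3 │     
├────┼────┼────┼────┤     
│  6 │ 11 │  8 │  7 │     
├────┼────┼────┼────┤     
│ 13 │ 12 │    │ 10 │     
└────┴────┴────┴────┘     
Moves: 0                  
                          
                          


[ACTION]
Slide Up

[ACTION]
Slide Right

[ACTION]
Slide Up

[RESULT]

┌────┬────┬────┬────┐     
│  5 │  1 │ 15 │  4 │     
├────┼────┼────┼────┤     
│  9 │  2 │ 14 │  3 │     
├────┼────┼────┼────┤     
│  6 │ 11 │  8 │  7 │     
├────┼────┼────┼────┤     
│ 13 │    │ 12 │ 10 │     
└────┴────┴────┴────┘     
Moves: 1                  
                          
                          


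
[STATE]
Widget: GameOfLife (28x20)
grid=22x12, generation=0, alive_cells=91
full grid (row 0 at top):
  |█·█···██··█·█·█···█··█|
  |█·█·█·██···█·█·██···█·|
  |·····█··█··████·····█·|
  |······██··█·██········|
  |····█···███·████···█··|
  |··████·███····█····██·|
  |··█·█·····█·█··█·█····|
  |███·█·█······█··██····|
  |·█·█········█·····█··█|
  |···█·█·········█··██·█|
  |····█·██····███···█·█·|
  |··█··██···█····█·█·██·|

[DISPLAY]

Gen: 0                      
█·█···██··█·█·█···█··█      
█·█·█·██···█·█·██···█·      
·····█··█··████·····█·      
······██··█·██········      
····█···███·████···█··      
··████·███····█····██·      
··█·█·····█·█··█·█····      
███·█·█······█··██····      
·█·█········█·····█··█      
···█·█·········█··██·█      
····█·██····███···█·█·      
··█··██···█····█·█·██·      
                            
                            
                            
                            
                            
                            
                            


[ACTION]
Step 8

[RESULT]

Gen: 8                      
··················█···      
······█··········█·█··      
····················██      
·····█████······██···█      
·····██···██████···███      
··········█·█·········      
███·██··█··█·████·····      
██····█·█···█·███···█·      
··███████·········██·█      
███·█·███············█      
██·····██····██·█████·      
··█████·······██████··      
                            
                            
                            
                            
                            
                            
                            


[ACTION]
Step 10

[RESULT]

Gen: 18                     
··············█·····██      
·············██·····██      
···████·····█···█·····      
·█·██████···█····█····      
█···█·█··█·····█······      
·████···██·█···█···█··      
··█·····██·█··██······      
····██··███·██··███···      
·····██·█·█····█······      
·····██·██·····███··██      
·██·███··█···█·███··██      
·██·██···██·██········      
                            
                            
                            
                            
                            
                            
                            


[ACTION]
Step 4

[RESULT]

Gen: 22                     
···············█····██      
················█···██      
·██··██······█········      
·····██······█··█·····      
····██·········██·····      
······█·██············      
····█··████···········      
···██····██·····██····      
···██·█········█·██···      
··████·········█····██      
·█·█·······███···█····      
···········██████·····      
                            
                            
                            
                            
                            
                            
                            


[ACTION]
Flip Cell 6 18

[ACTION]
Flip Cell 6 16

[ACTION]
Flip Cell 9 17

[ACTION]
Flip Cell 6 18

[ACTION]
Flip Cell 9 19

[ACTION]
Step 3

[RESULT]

Gen: 25                     
····················██      
····················██      
···············█······      
·····██········██·····      
·····█·█··············      
·······█··············      
···██··█········██····      
···██·█·······██·███··      
··············█····██·      
············█·····████      
············███···█···      
············███████···      
                            
                            
                            
                            
                            
                            
                            


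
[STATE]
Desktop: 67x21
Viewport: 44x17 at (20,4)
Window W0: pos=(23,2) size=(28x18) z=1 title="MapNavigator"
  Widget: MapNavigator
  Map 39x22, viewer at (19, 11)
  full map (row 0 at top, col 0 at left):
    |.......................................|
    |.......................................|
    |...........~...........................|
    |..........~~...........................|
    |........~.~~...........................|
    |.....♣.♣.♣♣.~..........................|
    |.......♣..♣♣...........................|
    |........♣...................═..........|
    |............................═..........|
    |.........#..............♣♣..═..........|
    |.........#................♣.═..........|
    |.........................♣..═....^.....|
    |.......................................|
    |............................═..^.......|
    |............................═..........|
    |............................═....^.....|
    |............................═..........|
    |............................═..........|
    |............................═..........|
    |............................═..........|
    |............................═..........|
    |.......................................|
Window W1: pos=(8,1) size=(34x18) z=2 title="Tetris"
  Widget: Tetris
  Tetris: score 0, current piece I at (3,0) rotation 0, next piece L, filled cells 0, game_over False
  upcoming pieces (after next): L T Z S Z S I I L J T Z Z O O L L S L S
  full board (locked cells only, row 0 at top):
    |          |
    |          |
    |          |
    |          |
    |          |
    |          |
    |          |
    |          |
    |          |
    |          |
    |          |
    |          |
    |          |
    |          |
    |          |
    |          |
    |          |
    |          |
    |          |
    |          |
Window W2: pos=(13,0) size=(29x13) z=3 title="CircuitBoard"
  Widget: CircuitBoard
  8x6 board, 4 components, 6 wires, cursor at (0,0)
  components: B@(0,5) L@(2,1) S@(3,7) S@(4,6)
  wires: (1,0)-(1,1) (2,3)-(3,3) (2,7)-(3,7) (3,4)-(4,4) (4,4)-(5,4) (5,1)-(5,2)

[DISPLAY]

                  B  ┃────────┨             
                     ┃........┃             
─ ·                  ┃........┃             
                     ┃........┃             
  L       ·          ┃....═...┃             
          │          ┃....═...┃             
          ·   ·      ┃♣♣..═...┃             
              │      ┃..♣.═...┃             
━━━━━━━━━━━━━━━━━━━━━┛.♣..═...┃             
                     ┃........┃             
                     ┃....═..^┃             
                     ┃....═...┃             
                     ┃....═...┃             
                     ┃....═...┃             
━━━━━━━━━━━━━━━━━━━━━┛....═...┃             
   ┗━━━━━━━━━━━━━━━━━━━━━━━━━━┛             
                                            


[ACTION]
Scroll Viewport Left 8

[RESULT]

 ┃0  [.]                  B  ┃────────┨     
 ┃                           ┃........┃     
 ┃1   · ─ ·                  ┃........┃     
 ┃                           ┃........┃     
 ┃2       L       ·          ┃....═...┃     
 ┃                │          ┃....═...┃     
 ┃3               ·   ·      ┃♣♣..═...┃     
 ┃                    │      ┃..♣.═...┃     
 ┗━━━━━━━━━━━━━━━━━━━━━━━━━━━┛.♣..═...┃     
       │                     ┃........┃     
       │                     ┃....═..^┃     
       │                     ┃....═...┃     
       │                     ┃....═...┃     
       │                     ┃....═...┃     
━━━━━━━━━━━━━━━━━━━━━━━━━━━━━┛....═...┃     
           ┗━━━━━━━━━━━━━━━━━━━━━━━━━━┛     
                                            


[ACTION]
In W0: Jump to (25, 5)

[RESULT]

 ┃0  [.]                  B  ┃────────┨     
 ┃                           ┃        ┃     
 ┃1   · ─ ·                  ┃        ┃     
 ┃                           ┃........┃     
 ┃2       L       ·          ┃........┃     
 ┃                │          ┃........┃     
 ┃3               ·   ·      ┃........┃     
 ┃                    │      ┃........┃     
 ┗━━━━━━━━━━━━━━━━━━━━━━━━━━━┛........┃     
       │                     ┃........┃     
       │                     ┃........┃     
       │                     ┃........┃     
       │                     ┃........┃     
       │                     ┃........┃     
━━━━━━━━━━━━━━━━━━━━━━━━━━━━━┛...^....┃     
           ┗━━━━━━━━━━━━━━━━━━━━━━━━━━┛     
                                            


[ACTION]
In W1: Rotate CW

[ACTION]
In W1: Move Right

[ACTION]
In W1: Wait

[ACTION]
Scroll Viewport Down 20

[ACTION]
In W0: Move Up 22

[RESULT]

 ┃0  [.]                  B  ┃────────┨     
 ┃                           ┃        ┃     
 ┃1   · ─ ·                  ┃        ┃     
 ┃                           ┃        ┃     
 ┃2       L       ·          ┃        ┃     
 ┃                │          ┃        ┃     
 ┃3               ·   ·      ┃        ┃     
 ┃                    │      ┃        ┃     
 ┗━━━━━━━━━━━━━━━━━━━━━━━━━━━┛........┃     
       │                     ┃........┃     
       │                     ┃........┃     
       │                     ┃........┃     
       │                     ┃........┃     
       │                     ┃........┃     
━━━━━━━━━━━━━━━━━━━━━━━━━━━━━┛........┃     
           ┗━━━━━━━━━━━━━━━━━━━━━━━━━━┛     
                                            
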